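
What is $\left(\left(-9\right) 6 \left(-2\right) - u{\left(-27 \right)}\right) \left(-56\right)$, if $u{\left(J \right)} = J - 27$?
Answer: $-9072$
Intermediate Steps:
$u{\left(J \right)} = -27 + J$
$\left(\left(-9\right) 6 \left(-2\right) - u{\left(-27 \right)}\right) \left(-56\right) = \left(\left(-9\right) 6 \left(-2\right) - \left(-27 - 27\right)\right) \left(-56\right) = \left(\left(-54\right) \left(-2\right) - -54\right) \left(-56\right) = \left(108 + 54\right) \left(-56\right) = 162 \left(-56\right) = -9072$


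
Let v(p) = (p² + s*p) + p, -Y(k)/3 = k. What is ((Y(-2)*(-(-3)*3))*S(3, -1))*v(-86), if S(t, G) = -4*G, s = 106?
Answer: -390096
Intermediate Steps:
Y(k) = -3*k
v(p) = p² + 107*p (v(p) = (p² + 106*p) + p = p² + 107*p)
((Y(-2)*(-(-3)*3))*S(3, -1))*v(-86) = (((-3*(-2))*(-(-3)*3))*(-4*(-1)))*(-86*(107 - 86)) = ((6*(-1*(-9)))*4)*(-86*21) = ((6*9)*4)*(-1806) = (54*4)*(-1806) = 216*(-1806) = -390096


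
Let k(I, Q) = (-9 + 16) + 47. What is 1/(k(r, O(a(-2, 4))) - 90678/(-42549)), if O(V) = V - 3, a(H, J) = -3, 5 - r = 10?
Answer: 14183/796108 ≈ 0.017815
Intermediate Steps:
r = -5 (r = 5 - 1*10 = 5 - 10 = -5)
O(V) = -3 + V
k(I, Q) = 54 (k(I, Q) = 7 + 47 = 54)
1/(k(r, O(a(-2, 4))) - 90678/(-42549)) = 1/(54 - 90678/(-42549)) = 1/(54 - 90678*(-1/42549)) = 1/(54 + 30226/14183) = 1/(796108/14183) = 14183/796108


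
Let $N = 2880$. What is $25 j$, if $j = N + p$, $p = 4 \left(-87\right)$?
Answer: $63300$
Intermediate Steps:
$p = -348$
$j = 2532$ ($j = 2880 - 348 = 2532$)
$25 j = 25 \cdot 2532 = 63300$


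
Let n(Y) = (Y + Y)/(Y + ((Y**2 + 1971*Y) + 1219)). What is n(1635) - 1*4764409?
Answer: -14051823923153/2949332 ≈ -4.7644e+6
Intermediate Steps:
n(Y) = 2*Y/(1219 + Y**2 + 1972*Y) (n(Y) = (2*Y)/(Y + (1219 + Y**2 + 1971*Y)) = (2*Y)/(1219 + Y**2 + 1972*Y) = 2*Y/(1219 + Y**2 + 1972*Y))
n(1635) - 1*4764409 = 2*1635/(1219 + 1635**2 + 1972*1635) - 1*4764409 = 2*1635/(1219 + 2673225 + 3224220) - 4764409 = 2*1635/5898664 - 4764409 = 2*1635*(1/5898664) - 4764409 = 1635/2949332 - 4764409 = -14051823923153/2949332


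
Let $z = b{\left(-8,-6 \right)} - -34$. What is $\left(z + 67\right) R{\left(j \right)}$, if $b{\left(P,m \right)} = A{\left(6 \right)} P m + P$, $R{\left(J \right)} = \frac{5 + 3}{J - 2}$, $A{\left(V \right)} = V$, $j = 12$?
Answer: $\frac{1524}{5} \approx 304.8$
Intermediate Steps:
$R{\left(J \right)} = \frac{8}{-2 + J}$
$b{\left(P,m \right)} = P + 6 P m$ ($b{\left(P,m \right)} = 6 P m + P = P + 6 P m$)
$z = 314$ ($z = - 8 \left(1 + 6 \left(-6\right)\right) - -34 = - 8 \left(1 - 36\right) + 34 = \left(-8\right) \left(-35\right) + 34 = 280 + 34 = 314$)
$\left(z + 67\right) R{\left(j \right)} = \left(314 + 67\right) \frac{8}{-2 + 12} = 381 \cdot \frac{8}{10} = 381 \cdot 8 \cdot \frac{1}{10} = 381 \cdot \frac{4}{5} = \frac{1524}{5}$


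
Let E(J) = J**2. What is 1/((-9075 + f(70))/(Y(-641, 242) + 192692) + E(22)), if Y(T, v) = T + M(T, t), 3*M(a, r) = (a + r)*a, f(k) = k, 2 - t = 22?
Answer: 999854/483902321 ≈ 0.0020662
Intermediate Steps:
t = -20 (t = 2 - 1*22 = 2 - 22 = -20)
M(a, r) = a*(a + r)/3 (M(a, r) = ((a + r)*a)/3 = (a*(a + r))/3 = a*(a + r)/3)
Y(T, v) = T + T*(-20 + T)/3 (Y(T, v) = T + T*(T - 20)/3 = T + T*(-20 + T)/3)
1/((-9075 + f(70))/(Y(-641, 242) + 192692) + E(22)) = 1/((-9075 + 70)/((1/3)*(-641)*(-17 - 641) + 192692) + 22**2) = 1/(-9005/((1/3)*(-641)*(-658) + 192692) + 484) = 1/(-9005/(421778/3 + 192692) + 484) = 1/(-9005/999854/3 + 484) = 1/(-9005*3/999854 + 484) = 1/(-27015/999854 + 484) = 1/(483902321/999854) = 999854/483902321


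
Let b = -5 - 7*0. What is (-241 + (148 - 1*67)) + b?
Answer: -165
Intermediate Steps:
b = -5 (b = -5 + 0 = -5)
(-241 + (148 - 1*67)) + b = (-241 + (148 - 1*67)) - 5 = (-241 + (148 - 67)) - 5 = (-241 + 81) - 5 = -160 - 5 = -165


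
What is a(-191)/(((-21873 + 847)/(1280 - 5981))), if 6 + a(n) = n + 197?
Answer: 0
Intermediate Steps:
a(n) = 191 + n (a(n) = -6 + (n + 197) = -6 + (197 + n) = 191 + n)
a(-191)/(((-21873 + 847)/(1280 - 5981))) = (191 - 191)/(((-21873 + 847)/(1280 - 5981))) = 0/((-21026/(-4701))) = 0/((-21026*(-1/4701))) = 0/(21026/4701) = 0*(4701/21026) = 0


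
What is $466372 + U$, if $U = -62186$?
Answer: $404186$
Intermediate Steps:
$466372 + U = 466372 - 62186 = 404186$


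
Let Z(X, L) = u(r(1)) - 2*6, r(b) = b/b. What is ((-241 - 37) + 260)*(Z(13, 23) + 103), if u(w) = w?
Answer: -1656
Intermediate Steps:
r(b) = 1
Z(X, L) = -11 (Z(X, L) = 1 - 2*6 = 1 - 12 = -11)
((-241 - 37) + 260)*(Z(13, 23) + 103) = ((-241 - 37) + 260)*(-11 + 103) = (-278 + 260)*92 = -18*92 = -1656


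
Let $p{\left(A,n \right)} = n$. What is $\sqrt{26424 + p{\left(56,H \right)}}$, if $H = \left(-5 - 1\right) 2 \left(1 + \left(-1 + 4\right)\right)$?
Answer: $2 \sqrt{6594} \approx 162.41$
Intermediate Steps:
$H = -48$ ($H = \left(-6\right) 2 \left(1 + 3\right) = \left(-12\right) 4 = -48$)
$\sqrt{26424 + p{\left(56,H \right)}} = \sqrt{26424 - 48} = \sqrt{26376} = 2 \sqrt{6594}$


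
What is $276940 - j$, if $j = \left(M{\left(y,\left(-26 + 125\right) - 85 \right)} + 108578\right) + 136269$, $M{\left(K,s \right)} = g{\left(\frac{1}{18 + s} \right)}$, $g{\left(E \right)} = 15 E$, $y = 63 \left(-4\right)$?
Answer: $\frac{1026961}{32} \approx 32093.0$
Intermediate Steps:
$y = -252$
$M{\left(K,s \right)} = \frac{15}{18 + s}$
$j = \frac{7835119}{32}$ ($j = \left(\frac{15}{18 + \left(\left(-26 + 125\right) - 85\right)} + 108578\right) + 136269 = \left(\frac{15}{18 + \left(99 - 85\right)} + 108578\right) + 136269 = \left(\frac{15}{18 + 14} + 108578\right) + 136269 = \left(\frac{15}{32} + 108578\right) + 136269 = \frac{3474511}{32} + 136269 = \frac{7835119}{32} \approx 2.4485 \cdot 10^{5}$)
$276940 - j = 276940 - \frac{7835119}{32} = \frac{1026961}{32}$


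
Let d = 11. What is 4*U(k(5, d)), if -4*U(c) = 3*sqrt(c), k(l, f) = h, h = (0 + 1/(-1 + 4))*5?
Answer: -sqrt(15) ≈ -3.8730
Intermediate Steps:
h = 5/3 (h = (0 + 1/3)*5 = (1/3)*5 = 5/3 ≈ 1.6667)
k(l, f) = 5/3
U(c) = -3*sqrt(c)/4
4*U(k(5, d)) = 4*(-sqrt(15)/4) = -sqrt(15)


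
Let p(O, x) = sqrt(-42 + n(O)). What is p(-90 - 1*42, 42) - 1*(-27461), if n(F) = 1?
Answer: 27461 + I*sqrt(41) ≈ 27461.0 + 6.4031*I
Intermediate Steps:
p(O, x) = I*sqrt(41) (p(O, x) = sqrt(-42 + 1) = sqrt(-41) = I*sqrt(41))
p(-90 - 1*42, 42) - 1*(-27461) = I*sqrt(41) - 1*(-27461) = I*sqrt(41) + 27461 = 27461 + I*sqrt(41)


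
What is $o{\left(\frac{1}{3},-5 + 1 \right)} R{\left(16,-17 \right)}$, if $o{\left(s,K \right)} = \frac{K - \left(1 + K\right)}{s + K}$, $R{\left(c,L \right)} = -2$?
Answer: $- \frac{6}{11} \approx -0.54545$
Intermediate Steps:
$o{\left(s,K \right)} = - \frac{1}{K + s}$
$o{\left(\frac{1}{3},-5 + 1 \right)} R{\left(16,-17 \right)} = - \frac{1}{\left(-5 + 1\right) + \frac{1}{3}} \left(-2\right) = - \frac{1}{-4 + \frac{1}{3}} \left(-2\right) = - \frac{1}{- \frac{11}{3}} \left(-2\right) = \left(-1\right) \left(- \frac{3}{11}\right) \left(-2\right) = \frac{3}{11} \left(-2\right) = - \frac{6}{11}$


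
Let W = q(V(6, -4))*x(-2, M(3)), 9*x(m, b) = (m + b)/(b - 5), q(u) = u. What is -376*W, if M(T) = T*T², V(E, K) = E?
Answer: -9400/33 ≈ -284.85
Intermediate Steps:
M(T) = T³
x(m, b) = (b + m)/(9*(-5 + b)) (x(m, b) = ((m + b)/(b - 5))/9 = ((b + m)/(-5 + b))/9 = (b + m)/(9*(-5 + b)))
W = 25/33 (W = 6*((3³ - 2)/(9*(-5 + 3³))) = 6*((27 - 2)/(9*(-5 + 27))) = 6*((⅑)*25/22) = 6*((⅑)*(1/22)*25) = 6*(25/198) = 25/33 ≈ 0.75758)
-376*W = -376*25/33 = -9400/33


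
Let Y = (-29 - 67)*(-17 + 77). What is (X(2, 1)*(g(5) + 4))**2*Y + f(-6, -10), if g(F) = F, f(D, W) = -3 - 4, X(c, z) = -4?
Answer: -7464967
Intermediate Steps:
f(D, W) = -7
Y = -5760 (Y = -96*60 = -5760)
(X(2, 1)*(g(5) + 4))**2*Y + f(-6, -10) = (-4*(5 + 4))**2*(-5760) - 7 = (-4*9)**2*(-5760) - 7 = (-36)**2*(-5760) - 7 = 1296*(-5760) - 7 = -7464960 - 7 = -7464967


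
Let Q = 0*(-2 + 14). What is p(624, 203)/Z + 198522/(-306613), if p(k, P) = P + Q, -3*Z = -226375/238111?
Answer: 44416887760437/69409517875 ≈ 639.92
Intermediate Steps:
Q = 0 (Q = 0*12 = 0)
Z = 226375/714333 (Z = -(-226375)/(3*238111) = -⅓*(-226375/238111) = 226375/714333 ≈ 0.31690)
p(k, P) = P (p(k, P) = P + 0 = P)
p(624, 203)/Z + 198522/(-306613) = 203/(226375/714333) + 198522/(-306613) = 203*(714333/226375) + 198522*(-1/306613) = 145009599/226375 - 198522/306613 = 44416887760437/69409517875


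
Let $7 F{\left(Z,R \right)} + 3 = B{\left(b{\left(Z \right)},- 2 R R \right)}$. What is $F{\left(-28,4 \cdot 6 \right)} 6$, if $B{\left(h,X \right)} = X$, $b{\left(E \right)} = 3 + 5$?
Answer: $-990$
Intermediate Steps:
$b{\left(E \right)} = 8$
$F{\left(Z,R \right)} = - \frac{3}{7} - \frac{2 R^{2}}{7}$ ($F{\left(Z,R \right)} = - \frac{3}{7} + \frac{- 2 R R}{7} = - \frac{3}{7} + \frac{\left(-2\right) R^{2}}{7} = - \frac{3}{7} - \frac{2 R^{2}}{7}$)
$F{\left(-28,4 \cdot 6 \right)} 6 = \left(- \frac{3}{7} - \frac{2 \left(4 \cdot 6\right)^{2}}{7}\right) 6 = \left(- \frac{3}{7} - \frac{2 \cdot 24^{2}}{7}\right) 6 = \left(- \frac{3}{7} - \frac{1152}{7}\right) 6 = \left(-165\right) 6 = -990$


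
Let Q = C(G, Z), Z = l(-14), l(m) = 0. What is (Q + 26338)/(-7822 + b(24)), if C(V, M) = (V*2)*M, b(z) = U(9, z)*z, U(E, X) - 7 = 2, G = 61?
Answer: -13169/3803 ≈ -3.4628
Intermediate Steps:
U(E, X) = 9 (U(E, X) = 7 + 2 = 9)
Z = 0
b(z) = 9*z
C(V, M) = 2*M*V (C(V, M) = (2*V)*M = 2*M*V)
Q = 0 (Q = 2*0*61 = 0)
(Q + 26338)/(-7822 + b(24)) = (0 + 26338)/(-7822 + 9*24) = 26338/(-7822 + 216) = 26338/(-7606) = 26338*(-1/7606) = -13169/3803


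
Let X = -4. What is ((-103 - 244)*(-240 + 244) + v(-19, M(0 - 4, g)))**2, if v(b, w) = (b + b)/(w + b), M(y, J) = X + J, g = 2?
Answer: 847392100/441 ≈ 1.9215e+6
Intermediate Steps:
M(y, J) = -4 + J
v(b, w) = 2*b/(b + w) (v(b, w) = (2*b)/(b + w) = 2*b/(b + w))
((-103 - 244)*(-240 + 244) + v(-19, M(0 - 4, g)))**2 = ((-103 - 244)*(-240 + 244) + 2*(-19)/(-19 + (-4 + 2)))**2 = (-347*4 + 2*(-19)/(-19 - 2))**2 = (-1388 + 2*(-19)/(-21))**2 = (-1388 + 2*(-19)*(-1/21))**2 = (-1388 + 38/21)**2 = (-29110/21)**2 = 847392100/441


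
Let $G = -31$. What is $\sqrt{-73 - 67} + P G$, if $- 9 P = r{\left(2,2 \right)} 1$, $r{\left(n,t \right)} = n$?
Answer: $\frac{62}{9} + 2 i \sqrt{35} \approx 6.8889 + 11.832 i$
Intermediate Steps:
$P = - \frac{2}{9}$ ($P = - \frac{2 \cdot 1}{9} = \left(- \frac{1}{9}\right) 2 = - \frac{2}{9} \approx -0.22222$)
$\sqrt{-73 - 67} + P G = \sqrt{-73 - 67} - - \frac{62}{9} = \sqrt{-140} + \frac{62}{9} = 2 i \sqrt{35} + \frac{62}{9} = \frac{62}{9} + 2 i \sqrt{35}$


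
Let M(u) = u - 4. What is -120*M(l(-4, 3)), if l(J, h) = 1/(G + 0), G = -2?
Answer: 540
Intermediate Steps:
l(J, h) = -½ (l(J, h) = 1/(-2 + 0) = 1/(-2) = -½)
M(u) = -4 + u
-120*M(l(-4, 3)) = -120*(-4 - ½) = -120*(-9/2) = 540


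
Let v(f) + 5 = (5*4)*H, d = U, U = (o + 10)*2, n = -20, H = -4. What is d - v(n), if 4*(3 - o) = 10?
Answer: 106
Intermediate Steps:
o = ½ (o = 3 - ¼*10 = 3 - 5/2 = ½ ≈ 0.50000)
U = 21 (U = (½ + 10)*2 = (21/2)*2 = 21)
d = 21
v(f) = -85 (v(f) = -5 + (5*4)*(-4) = -5 + 20*(-4) = -5 - 80 = -85)
d - v(n) = 21 - 1*(-85) = 21 + 85 = 106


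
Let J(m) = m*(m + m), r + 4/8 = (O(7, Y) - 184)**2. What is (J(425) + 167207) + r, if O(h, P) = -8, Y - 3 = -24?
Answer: 1130641/2 ≈ 5.6532e+5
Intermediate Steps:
Y = -21 (Y = 3 - 24 = -21)
r = 73727/2 (r = -1/2 + (-8 - 184)**2 = -1/2 + (-192)**2 = -1/2 + 36864 = 73727/2 ≈ 36864.)
J(m) = 2*m**2 (J(m) = m*(2*m) = 2*m**2)
(J(425) + 167207) + r = (2*425**2 + 167207) + 73727/2 = (2*180625 + 167207) + 73727/2 = (361250 + 167207) + 73727/2 = 528457 + 73727/2 = 1130641/2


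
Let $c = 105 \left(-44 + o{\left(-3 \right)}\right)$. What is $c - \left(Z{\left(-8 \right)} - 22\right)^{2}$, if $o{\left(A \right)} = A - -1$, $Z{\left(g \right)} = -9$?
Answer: $-5791$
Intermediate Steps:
$o{\left(A \right)} = 1 + A$ ($o{\left(A \right)} = A + 1 = 1 + A$)
$c = -4830$ ($c = 105 \left(-44 + \left(1 - 3\right)\right) = 105 \left(-44 - 2\right) = 105 \left(-46\right) = -4830$)
$c - \left(Z{\left(-8 \right)} - 22\right)^{2} = -4830 - \left(-9 - 22\right)^{2} = -4830 - \left(-31\right)^{2} = -4830 - 961 = -5791$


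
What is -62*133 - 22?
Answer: -8268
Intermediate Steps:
-62*133 - 22 = -8246 - 22 = -8268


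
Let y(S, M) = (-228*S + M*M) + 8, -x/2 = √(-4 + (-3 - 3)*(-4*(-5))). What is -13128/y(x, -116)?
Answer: -306867/359485 + 20786*I*√31/359485 ≈ -0.85363 + 0.32194*I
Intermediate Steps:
x = -4*I*√31 (x = -2*√(-4 + (-3 - 3)*(-4*(-5))) = -2*√(-4 - 6*20) = -2*√(-4 - 120) = -4*I*√31 ≈ -22.271*I)
y(S, M) = 8 + M² - 228*S (y(S, M) = (-228*S + M²) + 8 = (M² - 228*S) + 8 = 8 + M² - 228*S)
-13128/y(x, -116) = -13128/(8 + (-116)² - (-912)*I*√31) = -13128/(8 + 13456 + 912*I*√31) = -13128/(13464 + 912*I*√31)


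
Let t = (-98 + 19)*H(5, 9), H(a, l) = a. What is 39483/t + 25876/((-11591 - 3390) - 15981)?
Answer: -616346833/6114995 ≈ -100.79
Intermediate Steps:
t = -395 (t = (-98 + 19)*5 = -79*5 = -395)
39483/t + 25876/((-11591 - 3390) - 15981) = 39483/(-395) + 25876/((-11591 - 3390) - 15981) = 39483*(-1/395) + 25876/(-14981 - 15981) = -39483/395 + 25876/(-30962) = -39483/395 + 25876*(-1/30962) = -39483/395 - 12938/15481 = -616346833/6114995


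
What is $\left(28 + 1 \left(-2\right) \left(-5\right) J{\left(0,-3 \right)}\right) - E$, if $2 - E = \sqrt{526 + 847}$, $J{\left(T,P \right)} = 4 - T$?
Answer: $66 + \sqrt{1373} \approx 103.05$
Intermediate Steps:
$E = 2 - \sqrt{1373}$ ($E = 2 - \sqrt{526 + 847} = 2 - \sqrt{1373} \approx -35.054$)
$\left(28 + 1 \left(-2\right) \left(-5\right) J{\left(0,-3 \right)}\right) - E = \left(28 + 1 \left(-2\right) \left(-5\right) \left(4 - 0\right)\right) - \left(2 - \sqrt{1373}\right) = \left(28 + \left(-2\right) \left(-5\right) \left(4 + 0\right)\right) - \left(2 - \sqrt{1373}\right) = \left(28 + 10 \cdot 4\right) - \left(2 - \sqrt{1373}\right) = \left(28 + 40\right) - \left(2 - \sqrt{1373}\right) = 68 - \left(2 - \sqrt{1373}\right) = 66 + \sqrt{1373}$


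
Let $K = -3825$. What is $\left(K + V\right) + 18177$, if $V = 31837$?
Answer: $46189$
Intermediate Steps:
$\left(K + V\right) + 18177 = \left(-3825 + 31837\right) + 18177 = 28012 + 18177 = 46189$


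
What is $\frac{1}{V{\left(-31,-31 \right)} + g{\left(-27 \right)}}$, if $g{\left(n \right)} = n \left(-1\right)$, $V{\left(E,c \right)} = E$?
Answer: $- \frac{1}{4} \approx -0.25$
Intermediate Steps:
$g{\left(n \right)} = - n$
$\frac{1}{V{\left(-31,-31 \right)} + g{\left(-27 \right)}} = \frac{1}{-31 - -27} = \frac{1}{-31 + 27} = \frac{1}{-4} = - \frac{1}{4}$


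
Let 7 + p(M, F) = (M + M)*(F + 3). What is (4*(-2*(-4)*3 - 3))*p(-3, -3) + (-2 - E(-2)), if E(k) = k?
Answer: -588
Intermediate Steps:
p(M, F) = -7 + 2*M*(3 + F) (p(M, F) = -7 + (M + M)*(F + 3) = -7 + (2*M)*(3 + F) = -7 + 2*M*(3 + F))
(4*(-2*(-4)*3 - 3))*p(-3, -3) + (-2 - E(-2)) = (4*(-2*(-4)*3 - 3))*(-7 + 6*(-3) + 2*(-3)*(-3)) + (-2 - 1*(-2)) = (4*(8*3 - 3))*(-7 - 18 + 18) + (-2 + 2) = (4*(24 - 3))*(-7) + 0 = (4*21)*(-7) + 0 = 84*(-7) + 0 = -588 + 0 = -588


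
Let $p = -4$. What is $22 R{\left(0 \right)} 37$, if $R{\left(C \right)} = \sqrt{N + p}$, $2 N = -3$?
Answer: $407 i \sqrt{22} \approx 1909.0 i$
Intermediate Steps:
$N = - \frac{3}{2}$ ($N = \frac{1}{2} \left(-3\right) = - \frac{3}{2} \approx -1.5$)
$R{\left(C \right)} = \frac{i \sqrt{22}}{2}$ ($R{\left(C \right)} = \sqrt{- \frac{3}{2} - 4} = \sqrt{- \frac{11}{2}} = \frac{i \sqrt{22}}{2}$)
$22 R{\left(0 \right)} 37 = 22 \frac{i \sqrt{22}}{2} \cdot 37 = 11 i \sqrt{22} \cdot 37 = 407 i \sqrt{22}$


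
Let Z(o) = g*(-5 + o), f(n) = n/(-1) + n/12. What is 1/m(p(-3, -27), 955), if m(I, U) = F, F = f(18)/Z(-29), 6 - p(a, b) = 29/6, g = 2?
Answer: 136/33 ≈ 4.1212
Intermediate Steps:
p(a, b) = 7/6 (p(a, b) = 6 - 29/6 = 7/6)
f(n) = -11*n/12 (f(n) = n*(-1) + n*(1/12) = -n + n/12 = -11*n/12)
Z(o) = -10 + 2*o (Z(o) = 2*(-5 + o) = -10 + 2*o)
F = 33/136 (F = (-11/12*18)/(-10 + 2*(-29)) = -33/(2*(-10 - 58)) = -33/2/(-68) = -33/2*(-1/68) = 33/136 ≈ 0.24265)
m(I, U) = 33/136
1/m(p(-3, -27), 955) = 1/(33/136) = 136/33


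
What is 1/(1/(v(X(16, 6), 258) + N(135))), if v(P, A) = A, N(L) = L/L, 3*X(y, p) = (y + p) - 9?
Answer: 259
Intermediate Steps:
X(y, p) = -3 + p/3 + y/3 (X(y, p) = ((y + p) - 9)/3 = ((p + y) - 9)/3 = (-9 + p + y)/3 = -3 + p/3 + y/3)
N(L) = 1
1/(1/(v(X(16, 6), 258) + N(135))) = 1/(1/(258 + 1)) = 1/(1/259) = 259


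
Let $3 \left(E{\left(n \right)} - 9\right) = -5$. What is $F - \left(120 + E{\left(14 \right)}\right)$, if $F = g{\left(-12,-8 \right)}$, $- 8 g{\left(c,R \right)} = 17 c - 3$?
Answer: $- \frac{2435}{24} \approx -101.46$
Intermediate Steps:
$g{\left(c,R \right)} = \frac{3}{8} - \frac{17 c}{8}$ ($g{\left(c,R \right)} = - \frac{17 c - 3}{8} = - \frac{-3 + 17 c}{8} = \frac{3}{8} - \frac{17 c}{8}$)
$E{\left(n \right)} = \frac{22}{3}$ ($E{\left(n \right)} = 9 + \frac{1}{3} \left(-5\right) = 9 - \frac{5}{3} = \frac{22}{3}$)
$F = \frac{207}{8}$ ($F = \frac{3}{8} - - \frac{51}{2} = \frac{3}{8} + \frac{51}{2} = \frac{207}{8} \approx 25.875$)
$F - \left(120 + E{\left(14 \right)}\right) = \frac{207}{8} - \left(120 + \frac{22}{3}\right) = \frac{207}{8} - \frac{382}{3} = - \frac{2435}{24}$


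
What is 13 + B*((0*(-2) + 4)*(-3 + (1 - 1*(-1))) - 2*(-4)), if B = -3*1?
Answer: 1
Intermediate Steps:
B = -3
13 + B*((0*(-2) + 4)*(-3 + (1 - 1*(-1))) - 2*(-4)) = 13 - 3*((0*(-2) + 4)*(-3 + (1 - 1*(-1))) - 2*(-4)) = 13 - 3*((0 + 4)*(-3 + (1 + 1)) + 8) = 13 - 3*(4*(-3 + 2) + 8) = 13 - 3*(4*(-1) + 8) = 13 - 3*(-4 + 8) = 13 - 3*4 = 13 - 12 = 1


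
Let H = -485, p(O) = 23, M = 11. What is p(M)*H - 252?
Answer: -11407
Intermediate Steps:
p(M)*H - 252 = 23*(-485) - 252 = -11155 - 252 = -11407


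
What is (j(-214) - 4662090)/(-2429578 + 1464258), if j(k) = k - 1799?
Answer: 4664103/965320 ≈ 4.8317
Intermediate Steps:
j(k) = -1799 + k
(j(-214) - 4662090)/(-2429578 + 1464258) = ((-1799 - 214) - 4662090)/(-2429578 + 1464258) = (-2013 - 4662090)/(-965320) = -4664103*(-1/965320) = 4664103/965320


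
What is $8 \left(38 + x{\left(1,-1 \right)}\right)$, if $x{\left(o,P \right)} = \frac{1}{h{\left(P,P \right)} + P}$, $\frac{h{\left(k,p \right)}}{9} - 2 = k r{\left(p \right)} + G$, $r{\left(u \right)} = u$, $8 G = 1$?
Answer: $\frac{66032}{217} \approx 304.29$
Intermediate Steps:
$G = \frac{1}{8}$ ($G = \frac{1}{8} \cdot 1 = \frac{1}{8} \approx 0.125$)
$h{\left(k,p \right)} = \frac{153}{8} + 9 k p$ ($h{\left(k,p \right)} = 18 + 9 \left(k p + \frac{1}{8}\right) = 18 + 9 \left(\frac{1}{8} + k p\right) = 18 + \left(\frac{9}{8} + 9 k p\right) = \frac{153}{8} + 9 k p$)
$x{\left(o,P \right)} = \frac{1}{\frac{153}{8} + P + 9 P^{2}}$ ($x{\left(o,P \right)} = \frac{1}{\left(\frac{153}{8} + 9 P P\right) + P} = \frac{1}{\left(\frac{153}{8} + 9 P^{2}\right) + P} = \frac{1}{\frac{153}{8} + P + 9 P^{2}}$)
$8 \left(38 + x{\left(1,-1 \right)}\right) = 8 \left(38 + \frac{8}{153 + 8 \left(-1\right) + 72 \left(-1\right)^{2}}\right) = 8 \left(38 + \frac{8}{153 - 8 + 72 \cdot 1}\right) = 8 \left(38 + \frac{8}{153 - 8 + 72}\right) = 8 \left(38 + \frac{8}{217}\right) = 8 \cdot \frac{8254}{217} = \frac{66032}{217}$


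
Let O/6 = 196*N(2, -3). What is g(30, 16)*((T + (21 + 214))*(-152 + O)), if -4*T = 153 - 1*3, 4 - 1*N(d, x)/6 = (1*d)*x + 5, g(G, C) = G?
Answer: 208133400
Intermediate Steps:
N(d, x) = -6 - 6*d*x (N(d, x) = 24 - 6*((1*d)*x + 5) = 24 - 6*(d*x + 5) = 24 - 6*(5 + d*x) = 24 + (-30 - 6*d*x) = -6 - 6*d*x)
T = -75/2 (T = -(153 - 1*3)/4 = -(153 - 3)/4 = -¼*150 = -75/2 ≈ -37.500)
O = 35280 (O = 6*(196*(-6 - 6*2*(-3))) = 6*(196*(-6 + 36)) = 6*(196*30) = 6*5880 = 35280)
g(30, 16)*((T + (21 + 214))*(-152 + O)) = 30*((-75/2 + (21 + 214))*(-152 + 35280)) = 30*((-75/2 + 235)*35128) = 30*((395/2)*35128) = 30*6937780 = 208133400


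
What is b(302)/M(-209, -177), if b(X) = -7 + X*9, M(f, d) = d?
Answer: -2711/177 ≈ -15.316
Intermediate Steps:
b(X) = -7 + 9*X
b(302)/M(-209, -177) = (-7 + 9*302)/(-177) = (-7 + 2718)*(-1/177) = 2711*(-1/177) = -2711/177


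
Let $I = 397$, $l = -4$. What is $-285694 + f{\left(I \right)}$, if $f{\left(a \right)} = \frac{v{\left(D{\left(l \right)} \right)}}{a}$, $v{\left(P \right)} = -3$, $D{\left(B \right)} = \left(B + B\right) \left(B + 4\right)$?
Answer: $- \frac{113420521}{397} \approx -2.8569 \cdot 10^{5}$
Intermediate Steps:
$D{\left(B \right)} = 2 B \left(4 + B\right)$
$f{\left(a \right)} = - \frac{3}{a}$
$-285694 + f{\left(I \right)} = -285694 - \frac{3}{397} = - \frac{113420521}{397}$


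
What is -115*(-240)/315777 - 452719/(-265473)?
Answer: 50095100821/27943422507 ≈ 1.7927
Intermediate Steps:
-115*(-240)/315777 - 452719/(-265473) = 27600*(1/315777) - 452719*(-1/265473) = 9200/105259 + 452719/265473 = 50095100821/27943422507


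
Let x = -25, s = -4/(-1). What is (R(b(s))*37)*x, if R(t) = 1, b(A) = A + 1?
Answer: -925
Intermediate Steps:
s = 4 (s = -4*(-1) = 4)
b(A) = 1 + A
(R(b(s))*37)*x = (1*37)*(-25) = 37*(-25) = -925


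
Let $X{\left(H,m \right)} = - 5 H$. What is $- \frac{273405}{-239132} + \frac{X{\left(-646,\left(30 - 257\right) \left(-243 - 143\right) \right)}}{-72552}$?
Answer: $\frac{595740100}{542172027} \approx 1.0988$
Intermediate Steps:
$- \frac{273405}{-239132} + \frac{X{\left(-646,\left(30 - 257\right) \left(-243 - 143\right) \right)}}{-72552} = - \frac{273405}{-239132} + \frac{\left(-5\right) \left(-646\right)}{-72552} = \left(-273405\right) \left(- \frac{1}{239132}\right) + 3230 \left(- \frac{1}{72552}\right) = \frac{273405}{239132} - \frac{1615}{36276} = \frac{595740100}{542172027}$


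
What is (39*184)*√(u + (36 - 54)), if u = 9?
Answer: 21528*I ≈ 21528.0*I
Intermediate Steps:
(39*184)*√(u + (36 - 54)) = (39*184)*√(9 + (36 - 54)) = 7176*√(9 - 18) = 7176*√(-9) = 7176*(3*I) = 21528*I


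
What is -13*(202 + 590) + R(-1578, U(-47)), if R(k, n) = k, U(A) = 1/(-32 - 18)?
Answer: -11874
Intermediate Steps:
U(A) = -1/50 (U(A) = 1/(-50) = -1/50)
-13*(202 + 590) + R(-1578, U(-47)) = -13*(202 + 590) - 1578 = -13*792 - 1578 = -10296 - 1578 = -11874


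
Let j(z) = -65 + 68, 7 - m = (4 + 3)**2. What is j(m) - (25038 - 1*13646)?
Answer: -11389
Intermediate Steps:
m = -42 (m = 7 - (4 + 3)**2 = 7 - 1*7**2 = 7 - 1*49 = 7 - 49 = -42)
j(z) = 3
j(m) - (25038 - 1*13646) = 3 - (25038 - 1*13646) = 3 - (25038 - 13646) = 3 - 1*11392 = 3 - 11392 = -11389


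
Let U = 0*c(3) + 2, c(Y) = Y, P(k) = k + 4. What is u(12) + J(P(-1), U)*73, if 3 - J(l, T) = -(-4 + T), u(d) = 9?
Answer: 82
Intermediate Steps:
P(k) = 4 + k
U = 2 (U = 0*3 + 2 = 0 + 2 = 2)
J(l, T) = -1 + T (J(l, T) = 3 - (-1)*(-4 + T) = 3 - (4 - T) = 3 + (-4 + T) = -1 + T)
u(12) + J(P(-1), U)*73 = 9 + (-1 + 2)*73 = 9 + 1*73 = 9 + 73 = 82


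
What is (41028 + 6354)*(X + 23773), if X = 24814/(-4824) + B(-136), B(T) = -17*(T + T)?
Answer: 540795696829/402 ≈ 1.3453e+9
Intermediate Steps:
B(T) = -34*T
X = 11140681/2412 (X = 24814/(-4824) - 34*(-136) = 24814*(-1/4824) + 4624 = -12407/2412 + 4624 = 11140681/2412 ≈ 4618.9)
(41028 + 6354)*(X + 23773) = (41028 + 6354)*(11140681/2412 + 23773) = 47382*(68481157/2412) = 540795696829/402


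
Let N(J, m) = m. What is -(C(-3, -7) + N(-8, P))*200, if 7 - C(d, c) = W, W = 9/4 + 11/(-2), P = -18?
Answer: 1550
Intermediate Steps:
W = -13/4 (W = 9*(¼) + 11*(-½) = 9/4 - 11/2 = -13/4 ≈ -3.2500)
C(d, c) = 41/4 (C(d, c) = 7 - 1*(-13/4) = 7 + 13/4 = 41/4)
-(C(-3, -7) + N(-8, P))*200 = -(41/4 - 18)*200 = -(-31)*200/4 = -1*(-1550) = 1550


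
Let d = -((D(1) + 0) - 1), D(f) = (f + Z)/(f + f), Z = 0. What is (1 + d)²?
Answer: 9/4 ≈ 2.2500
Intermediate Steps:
D(f) = ½ (D(f) = (f + 0)/(f + f) = f/((2*f)) = f*(1/(2*f)) = ½)
d = ½ (d = -((½ + 0) - 1) = -(½ - 1) = -1*(-½) = ½ ≈ 0.50000)
(1 + d)² = (1 + ½)² = (3/2)² = 9/4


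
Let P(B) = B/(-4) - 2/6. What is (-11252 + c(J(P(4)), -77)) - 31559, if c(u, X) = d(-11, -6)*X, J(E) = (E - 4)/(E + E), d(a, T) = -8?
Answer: -42195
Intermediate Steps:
P(B) = -⅓ - B/4 (P(B) = B*(-¼) - 2*⅙ = -B/4 - ⅓ = -⅓ - B/4)
J(E) = (-4 + E)/(2*E) (J(E) = (-4 + E)/((2*E)) = (-4 + E)*(1/(2*E)) = (-4 + E)/(2*E))
c(u, X) = -8*X
(-11252 + c(J(P(4)), -77)) - 31559 = (-11252 - 8*(-77)) - 31559 = (-11252 + 616) - 31559 = -10636 - 31559 = -42195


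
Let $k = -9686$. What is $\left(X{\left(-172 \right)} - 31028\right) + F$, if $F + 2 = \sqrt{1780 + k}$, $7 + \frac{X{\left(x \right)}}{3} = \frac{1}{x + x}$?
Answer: $- \frac{10681547}{344} + i \sqrt{7906} \approx -31051.0 + 88.916 i$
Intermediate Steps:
$X{\left(x \right)} = -21 + \frac{3}{2 x}$ ($X{\left(x \right)} = -21 + \frac{3}{x + x} = -21 + \frac{3}{2 x}$)
$F = -2 + i \sqrt{7906}$ ($F = -2 + \sqrt{1780 - 9686} = -2 + \sqrt{-7906} = -2 + i \sqrt{7906} \approx -2.0 + 88.916 i$)
$\left(X{\left(-172 \right)} - 31028\right) + F = \left(\left(-21 + \frac{3}{2 \left(-172\right)}\right) - 31028\right) - \left(2 - i \sqrt{7906}\right) = \left(\left(-21 + \frac{3}{2} \left(- \frac{1}{172}\right)\right) - 31028\right) - \left(2 - i \sqrt{7906}\right) = \left(\left(-21 - \frac{3}{344}\right) - 31028\right) - \left(2 - i \sqrt{7906}\right) = \left(- \frac{7227}{344} - 31028\right) - \left(2 - i \sqrt{7906}\right) = - \frac{10680859}{344} - \left(2 - i \sqrt{7906}\right) = - \frac{10681547}{344} + i \sqrt{7906}$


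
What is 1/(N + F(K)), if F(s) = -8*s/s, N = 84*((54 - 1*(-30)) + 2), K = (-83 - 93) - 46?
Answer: 1/7216 ≈ 0.00013858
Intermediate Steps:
K = -222 (K = -176 - 46 = -222)
N = 7224 (N = 84*((54 + 30) + 2) = 84*(84 + 2) = 84*86 = 7224)
F(s) = -8 (F(s) = -8*1 = -8)
1/(N + F(K)) = 1/(7224 - 8) = 1/7216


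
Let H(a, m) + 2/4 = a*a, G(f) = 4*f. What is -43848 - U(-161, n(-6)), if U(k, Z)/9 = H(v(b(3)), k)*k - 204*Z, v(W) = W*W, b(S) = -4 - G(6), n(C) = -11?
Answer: 1781143551/2 ≈ 8.9057e+8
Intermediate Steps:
b(S) = -28 (b(S) = -4 - 4*6 = -4 - 1*24 = -4 - 24 = -28)
v(W) = W²
H(a, m) = -½ + a² (H(a, m) = -½ + a*a = -½ + a²)
U(k, Z) = -1836*Z + 11063799*k/2 (U(k, Z) = 9*((-½ + ((-28)²)²)*k - 204*Z) = 9*((-½ + 784²)*k - 204*Z) = 9*((-½ + 614656)*k - 204*Z) = 9*(1229311*k/2 - 204*Z) = 9*(-204*Z + 1229311*k/2) = -1836*Z + 11063799*k/2)
-43848 - U(-161, n(-6)) = -43848 - (-1836*(-11) + (11063799/2)*(-161)) = -43848 - (20196 - 1781271639/2) = -43848 - 1*(-1781231247/2) = -43848 + 1781231247/2 = 1781143551/2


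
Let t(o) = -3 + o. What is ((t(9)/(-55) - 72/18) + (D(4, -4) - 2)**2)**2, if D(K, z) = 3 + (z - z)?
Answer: 29241/3025 ≈ 9.6664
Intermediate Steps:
D(K, z) = 3 (D(K, z) = 3 + 0 = 3)
((t(9)/(-55) - 72/18) + (D(4, -4) - 2)**2)**2 = (((-3 + 9)/(-55) - 72/18) + (3 - 2)**2)**2 = ((6*(-1/55) - 72*1/18) + 1**2)**2 = ((-6/55 - 4) + 1)**2 = (-226/55 + 1)**2 = (-171/55)**2 = 29241/3025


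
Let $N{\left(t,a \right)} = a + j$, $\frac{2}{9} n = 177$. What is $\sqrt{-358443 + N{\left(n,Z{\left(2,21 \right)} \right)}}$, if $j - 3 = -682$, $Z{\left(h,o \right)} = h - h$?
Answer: $i \sqrt{359122} \approx 599.27 i$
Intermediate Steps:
$Z{\left(h,o \right)} = 0$
$j = -679$ ($j = 3 - 682 = -679$)
$n = \frac{1593}{2}$ ($n = \frac{9}{2} \cdot 177 = \frac{1593}{2} \approx 796.5$)
$N{\left(t,a \right)} = -679 + a$ ($N{\left(t,a \right)} = a - 679 = -679 + a$)
$\sqrt{-358443 + N{\left(n,Z{\left(2,21 \right)} \right)}} = \sqrt{-358443 + \left(-679 + 0\right)} = \sqrt{-358443 - 679} = \sqrt{-359122} = i \sqrt{359122}$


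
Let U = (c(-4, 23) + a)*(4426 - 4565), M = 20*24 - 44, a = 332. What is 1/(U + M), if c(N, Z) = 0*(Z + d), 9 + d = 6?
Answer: -1/45712 ≈ -2.1876e-5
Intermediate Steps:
d = -3 (d = -9 + 6 = -3)
M = 436 (M = 480 - 44 = 436)
c(N, Z) = 0 (c(N, Z) = 0*(Z - 3) = 0*(-3 + Z) = 0)
U = -46148 (U = (0 + 332)*(4426 - 4565) = 332*(-139) = -46148)
1/(U + M) = 1/(-46148 + 436) = 1/(-45712) = -1/45712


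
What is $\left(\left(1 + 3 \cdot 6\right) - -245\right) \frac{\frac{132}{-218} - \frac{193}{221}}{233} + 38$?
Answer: $\frac{203879534}{5612737} \approx 36.324$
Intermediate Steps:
$\left(\left(1 + 3 \cdot 6\right) - -245\right) \frac{\frac{132}{-218} - \frac{193}{221}}{233} + 38 = \left(\left(1 + 18\right) + 245\right) \left(132 \left(- \frac{1}{218}\right) - \frac{193}{221}\right) \frac{1}{233} + 38 = \left(19 + 245\right) \left(- \frac{66}{109} - \frac{193}{221}\right) \frac{1}{233} + 38 = 264 \left(\left(- \frac{35623}{24089}\right) \frac{1}{233}\right) + 38 = 264 \left(- \frac{35623}{5612737}\right) + 38 = - \frac{9404472}{5612737} + 38 = \frac{203879534}{5612737}$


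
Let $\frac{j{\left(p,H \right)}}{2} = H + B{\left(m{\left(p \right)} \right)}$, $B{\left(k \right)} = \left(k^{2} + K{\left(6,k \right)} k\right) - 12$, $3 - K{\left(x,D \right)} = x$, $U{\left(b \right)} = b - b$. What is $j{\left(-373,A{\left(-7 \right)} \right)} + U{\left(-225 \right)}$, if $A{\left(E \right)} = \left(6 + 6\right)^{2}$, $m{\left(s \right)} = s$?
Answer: $280760$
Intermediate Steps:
$U{\left(b \right)} = 0$
$K{\left(x,D \right)} = 3 - x$
$B{\left(k \right)} = -12 + k^{2} - 3 k$ ($B{\left(k \right)} = \left(k^{2} + \left(3 - 6\right) k\right) - 12 = \left(k^{2} - 3 k\right) - 12 = -12 + k^{2} - 3 k$)
$A{\left(E \right)} = 144$ ($A{\left(E \right)} = 12^{2} = 144$)
$j{\left(p,H \right)} = -24 - 6 p + 2 H + 2 p^{2}$ ($j{\left(p,H \right)} = 2 \left(H - \left(12 - p^{2} + 3 p\right)\right) = 2 \left(-12 + H + p^{2} - 3 p\right) = -24 - 6 p + 2 H + 2 p^{2}$)
$j{\left(-373,A{\left(-7 \right)} \right)} + U{\left(-225 \right)} = \left(-24 - -2238 + 2 \cdot 144 + 2 \left(-373\right)^{2}\right) + 0 = \left(-24 + 2238 + 288 + 2 \cdot 139129\right) + 0 = \left(-24 + 2238 + 288 + 278258\right) + 0 = 280760 + 0 = 280760$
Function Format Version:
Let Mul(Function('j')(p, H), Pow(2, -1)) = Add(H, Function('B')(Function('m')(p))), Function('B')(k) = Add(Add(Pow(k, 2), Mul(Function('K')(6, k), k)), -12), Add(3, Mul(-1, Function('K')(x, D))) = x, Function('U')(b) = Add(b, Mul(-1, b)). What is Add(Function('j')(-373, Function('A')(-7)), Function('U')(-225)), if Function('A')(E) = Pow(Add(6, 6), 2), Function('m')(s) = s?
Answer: 280760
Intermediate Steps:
Function('U')(b) = 0
Function('K')(x, D) = Add(3, Mul(-1, x))
Function('B')(k) = Add(-12, Pow(k, 2), Mul(-3, k)) (Function('B')(k) = Add(Add(Pow(k, 2), Mul(Add(3, Mul(-1, 6)), k)), -12) = Add(Add(Pow(k, 2), Mul(Add(3, -6), k)), -12) = Add(Add(Pow(k, 2), Mul(-3, k)), -12) = Add(-12, Pow(k, 2), Mul(-3, k)))
Function('A')(E) = 144 (Function('A')(E) = Pow(12, 2) = 144)
Function('j')(p, H) = Add(-24, Mul(-6, p), Mul(2, H), Mul(2, Pow(p, 2))) (Function('j')(p, H) = Mul(2, Add(H, Add(-12, Pow(p, 2), Mul(-3, p)))) = Mul(2, Add(-12, H, Pow(p, 2), Mul(-3, p))) = Add(-24, Mul(-6, p), Mul(2, H), Mul(2, Pow(p, 2))))
Add(Function('j')(-373, Function('A')(-7)), Function('U')(-225)) = Add(Add(-24, Mul(-6, -373), Mul(2, 144), Mul(2, Pow(-373, 2))), 0) = Add(Add(-24, 2238, 288, Mul(2, 139129)), 0) = Add(Add(-24, 2238, 288, 278258), 0) = Add(280760, 0) = 280760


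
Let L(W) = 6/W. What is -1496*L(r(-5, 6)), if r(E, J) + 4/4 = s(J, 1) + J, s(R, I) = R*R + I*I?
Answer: -1496/7 ≈ -213.71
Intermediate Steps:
s(R, I) = I**2 + R**2 (s(R, I) = R**2 + I**2 = I**2 + R**2)
r(E, J) = J + J**2 (r(E, J) = -1 + ((1**2 + J**2) + J) = -1 + ((1 + J**2) + J) = -1 + (1 + J + J**2) = J + J**2)
-1496*L(r(-5, 6)) = -8976/(6*(1 + 6)) = -8976/(6*7) = -8976/42 = -1496*1/7 = -1496/7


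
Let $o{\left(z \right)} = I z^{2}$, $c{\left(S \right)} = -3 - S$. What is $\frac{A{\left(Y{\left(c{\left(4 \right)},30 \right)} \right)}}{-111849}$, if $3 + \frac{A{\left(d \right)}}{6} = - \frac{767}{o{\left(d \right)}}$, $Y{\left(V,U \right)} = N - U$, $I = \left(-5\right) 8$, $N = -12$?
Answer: $\frac{210913}{1315344240} \approx 0.00016035$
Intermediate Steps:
$I = -40$
$o{\left(z \right)} = - 40 z^{2}$
$Y{\left(V,U \right)} = -12 - U$
$A{\left(d \right)} = -18 + \frac{2301}{20 d^{2}}$ ($A{\left(d \right)} = -18 + 6 \left(- \frac{767}{\left(-40\right) d^{2}}\right) = -18 + 6 \left(- 767 \left(- \frac{1}{40 d^{2}}\right)\right) = -18 + 6 \frac{767}{40 d^{2}} = -18 + \frac{2301}{20 d^{2}}$)
$\frac{A{\left(Y{\left(c{\left(4 \right)},30 \right)} \right)}}{-111849} = \frac{-18 + \frac{2301}{20 \left(-12 - 30\right)^{2}}}{-111849} = \left(-18 + \frac{2301}{20 \left(-12 - 30\right)^{2}}\right) \left(- \frac{1}{111849}\right) = \left(-18 + \frac{2301}{20 \cdot 1764}\right) \left(- \frac{1}{111849}\right) = \left(-18 + \frac{2301}{20} \cdot \frac{1}{1764}\right) \left(- \frac{1}{111849}\right) = \left(-18 + \frac{767}{11760}\right) \left(- \frac{1}{111849}\right) = \left(- \frac{210913}{11760}\right) \left(- \frac{1}{111849}\right) = \frac{210913}{1315344240}$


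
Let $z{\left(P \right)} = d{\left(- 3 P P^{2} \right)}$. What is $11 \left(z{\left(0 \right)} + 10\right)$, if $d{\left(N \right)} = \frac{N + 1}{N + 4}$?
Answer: $\frac{451}{4} \approx 112.75$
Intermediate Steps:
$d{\left(N \right)} = \frac{1 + N}{4 + N}$
$z{\left(P \right)} = \frac{1 - 3 P^{3}}{4 - 3 P^{3}}$ ($z{\left(P \right)} = \frac{1 + - 3 P P^{2}}{4 + - 3 P P^{2}} = \frac{1 - 3 P^{3}}{4 - 3 P^{3}}$)
$11 \left(z{\left(0 \right)} + 10\right) = 11 \left(\frac{-1 + 3 \cdot 0^{3}}{-4 + 3 \cdot 0^{3}} + 10\right) = 11 \left(\frac{-1 + 3 \cdot 0}{-4 + 3 \cdot 0} + 10\right) = 11 \left(\frac{-1 + 0}{-4 + 0} + 10\right) = 11 \left(\frac{1}{-4} \left(-1\right) + 10\right) = 11 \left(\left(- \frac{1}{4}\right) \left(-1\right) + 10\right) = 11 \left(\frac{1}{4} + 10\right) = 11 \cdot \frac{41}{4} = \frac{451}{4}$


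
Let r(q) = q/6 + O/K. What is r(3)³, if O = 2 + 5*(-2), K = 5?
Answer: -1331/1000 ≈ -1.3310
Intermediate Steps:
O = -8 (O = 2 - 10 = -8)
r(q) = -8/5 + q/6 (r(q) = q/6 - 8/5 = -8/5 + q/6)
r(3)³ = (-8/5 + (⅙)*3)³ = (-8/5 + ½)³ = (-11/10)³ = -1331/1000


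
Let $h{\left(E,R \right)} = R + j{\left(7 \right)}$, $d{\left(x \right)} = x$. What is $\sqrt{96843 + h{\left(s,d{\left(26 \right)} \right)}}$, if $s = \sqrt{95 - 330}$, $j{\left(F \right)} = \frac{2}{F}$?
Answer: $\frac{\sqrt{4746595}}{7} \approx 311.24$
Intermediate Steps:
$s = i \sqrt{235}$ ($s = \sqrt{-235} = i \sqrt{235} \approx 15.33 i$)
$h{\left(E,R \right)} = \frac{2}{7} + R$ ($h{\left(E,R \right)} = R + \frac{2}{7} = \frac{2}{7} + R$)
$\sqrt{96843 + h{\left(s,d{\left(26 \right)} \right)}} = \sqrt{96843 + \left(\frac{2}{7} + 26\right)} = \sqrt{96843 + \frac{184}{7}} = \sqrt{\frac{678085}{7}} = \frac{\sqrt{4746595}}{7}$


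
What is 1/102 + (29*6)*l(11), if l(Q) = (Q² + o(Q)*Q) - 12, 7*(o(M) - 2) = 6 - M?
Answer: 15298783/714 ≈ 21427.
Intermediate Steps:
o(M) = 20/7 - M/7 (o(M) = 2 + (6 - M)/7 = 2 + (6/7 - M/7) = 20/7 - M/7)
l(Q) = -12 + Q² + Q*(20/7 - Q/7) (l(Q) = (Q² + (20/7 - Q/7)*Q) - 12 = (Q² + Q*(20/7 - Q/7)) - 12 = -12 + Q² + Q*(20/7 - Q/7))
1/102 + (29*6)*l(11) = 1/102 + (29*6)*(-12 + (6/7)*11² + (20/7)*11) = 1/102 + 174*(-12 + (6/7)*121 + 220/7) = 1/102 + 174*(-12 + 726/7 + 220/7) = 1/102 + 174*(862/7) = 1/102 + 149988/7 = 15298783/714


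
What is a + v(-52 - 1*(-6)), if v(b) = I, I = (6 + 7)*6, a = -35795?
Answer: -35717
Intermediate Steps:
I = 78 (I = 13*6 = 78)
v(b) = 78
a + v(-52 - 1*(-6)) = -35795 + 78 = -35717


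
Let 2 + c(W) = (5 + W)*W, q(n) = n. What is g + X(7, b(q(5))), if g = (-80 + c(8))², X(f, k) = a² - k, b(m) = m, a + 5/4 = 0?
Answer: 7689/16 ≈ 480.56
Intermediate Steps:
a = -5/4 (a = -5/4 + 0 = -5/4 ≈ -1.2500)
c(W) = -2 + W*(5 + W) (c(W) = -2 + (5 + W)*W = -2 + W*(5 + W))
X(f, k) = 25/16 - k (X(f, k) = (-5/4)² - k = 25/16 - k)
g = 484 (g = (-80 + (-2 + 8² + 5*8))² = (-80 + (-2 + 64 + 40))² = (-80 + 102)² = 22² = 484)
g + X(7, b(q(5))) = 484 + (25/16 - 1*5) = 484 + (25/16 - 5) = 484 - 55/16 = 7689/16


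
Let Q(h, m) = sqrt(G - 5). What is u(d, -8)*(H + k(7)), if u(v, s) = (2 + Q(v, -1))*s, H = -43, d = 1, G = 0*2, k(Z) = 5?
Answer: 608 + 304*I*sqrt(5) ≈ 608.0 + 679.76*I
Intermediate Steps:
G = 0
Q(h, m) = I*sqrt(5) (Q(h, m) = sqrt(0 - 5) = sqrt(-5) = I*sqrt(5))
u(v, s) = s*(2 + I*sqrt(5)) (u(v, s) = (2 + I*sqrt(5))*s = s*(2 + I*sqrt(5)))
u(d, -8)*(H + k(7)) = (-8*(2 + I*sqrt(5)))*(-43 + 5) = (-16 - 8*I*sqrt(5))*(-38) = 608 + 304*I*sqrt(5)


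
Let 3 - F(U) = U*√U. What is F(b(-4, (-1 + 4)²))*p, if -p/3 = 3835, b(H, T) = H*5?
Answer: -34515 - 460200*I*√5 ≈ -34515.0 - 1.029e+6*I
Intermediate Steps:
b(H, T) = 5*H
p = -11505 (p = -3*3835 = -11505)
F(U) = 3 - U^(3/2) (F(U) = 3 - U*√U = 3 - U^(3/2))
F(b(-4, (-1 + 4)²))*p = (3 - (5*(-4))^(3/2))*(-11505) = (3 - (-20)^(3/2))*(-11505) = (3 - (-40)*I*√5)*(-11505) = (3 + 40*I*√5)*(-11505) = -34515 - 460200*I*√5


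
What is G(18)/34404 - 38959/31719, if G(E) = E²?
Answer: -110839040/90938373 ≈ -1.2188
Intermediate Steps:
G(18)/34404 - 38959/31719 = 18²/34404 - 38959/31719 = 324*(1/34404) - 38959*1/31719 = 27/2867 - 38959/31719 = -110839040/90938373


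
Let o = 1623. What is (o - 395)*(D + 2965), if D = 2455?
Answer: 6655760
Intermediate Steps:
(o - 395)*(D + 2965) = (1623 - 395)*(2455 + 2965) = 1228*5420 = 6655760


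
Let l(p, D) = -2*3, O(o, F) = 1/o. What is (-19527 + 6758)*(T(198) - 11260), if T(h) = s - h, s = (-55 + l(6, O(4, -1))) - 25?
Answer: 147405336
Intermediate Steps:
l(p, D) = -6
s = -86 (s = (-55 - 6) - 25 = -61 - 25 = -86)
T(h) = -86 - h
(-19527 + 6758)*(T(198) - 11260) = (-19527 + 6758)*((-86 - 1*198) - 11260) = -12769*((-86 - 198) - 11260) = -12769*(-284 - 11260) = -12769*(-11544) = 147405336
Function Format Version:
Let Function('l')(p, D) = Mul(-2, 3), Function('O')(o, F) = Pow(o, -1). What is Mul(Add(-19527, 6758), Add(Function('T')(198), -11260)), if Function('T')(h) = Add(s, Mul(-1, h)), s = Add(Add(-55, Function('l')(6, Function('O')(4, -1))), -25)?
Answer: 147405336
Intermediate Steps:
Function('l')(p, D) = -6
s = -86 (s = Add(Add(-55, -6), -25) = Add(-61, -25) = -86)
Function('T')(h) = Add(-86, Mul(-1, h))
Mul(Add(-19527, 6758), Add(Function('T')(198), -11260)) = Mul(Add(-19527, 6758), Add(Add(-86, Mul(-1, 198)), -11260)) = Mul(-12769, Add(Add(-86, -198), -11260)) = Mul(-12769, Add(-284, -11260)) = Mul(-12769, -11544) = 147405336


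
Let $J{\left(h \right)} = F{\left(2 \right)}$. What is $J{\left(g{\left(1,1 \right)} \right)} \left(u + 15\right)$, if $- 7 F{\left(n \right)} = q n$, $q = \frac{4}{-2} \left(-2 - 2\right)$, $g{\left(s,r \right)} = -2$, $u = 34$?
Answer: $-112$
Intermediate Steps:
$q = 8$ ($q = 4 \left(- \frac{1}{2}\right) \left(-4\right) = \left(-2\right) \left(-4\right) = 8$)
$F{\left(n \right)} = - \frac{8 n}{7}$
$J{\left(h \right)} = - \frac{16}{7}$ ($J{\left(h \right)} = \left(- \frac{8}{7}\right) 2 = - \frac{16}{7}$)
$J{\left(g{\left(1,1 \right)} \right)} \left(u + 15\right) = - \frac{16 \left(34 + 15\right)}{7} = \left(- \frac{16}{7}\right) 49 = -112$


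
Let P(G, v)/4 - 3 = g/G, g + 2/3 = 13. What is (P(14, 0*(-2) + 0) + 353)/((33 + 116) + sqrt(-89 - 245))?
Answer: 1153111/473235 - 7739*I*sqrt(334)/473235 ≈ 2.4367 - 0.29887*I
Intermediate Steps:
g = 37/3 (g = -2/3 + 13 = 37/3 ≈ 12.333)
P(G, v) = 12 + 148/(3*G) (P(G, v) = 12 + 4*(37/(3*G)) = 12 + 148/(3*G))
(P(14, 0*(-2) + 0) + 353)/((33 + 116) + sqrt(-89 - 245)) = ((12 + (148/3)/14) + 353)/((33 + 116) + sqrt(-89 - 245)) = ((12 + (148/3)*(1/14)) + 353)/(149 + sqrt(-334)) = ((12 + 74/21) + 353)/(149 + I*sqrt(334)) = (326/21 + 353)/(149 + I*sqrt(334)) = 7739/(21*(149 + I*sqrt(334)))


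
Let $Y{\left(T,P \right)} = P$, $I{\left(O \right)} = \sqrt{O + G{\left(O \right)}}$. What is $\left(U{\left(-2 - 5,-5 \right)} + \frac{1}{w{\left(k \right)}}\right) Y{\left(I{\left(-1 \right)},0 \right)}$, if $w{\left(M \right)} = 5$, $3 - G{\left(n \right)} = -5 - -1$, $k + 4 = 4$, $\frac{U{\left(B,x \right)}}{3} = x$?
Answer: $0$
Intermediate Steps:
$U{\left(B,x \right)} = 3 x$
$k = 0$ ($k = -4 + 4 = 0$)
$G{\left(n \right)} = 7$ ($G{\left(n \right)} = 3 - \left(-5 - -1\right) = 3 - \left(-5 + 1\right) = 3 - -4 = 3 + 4 = 7$)
$I{\left(O \right)} = \sqrt{7 + O}$ ($I{\left(O \right)} = \sqrt{O + 7} = \sqrt{7 + O}$)
$\left(U{\left(-2 - 5,-5 \right)} + \frac{1}{w{\left(k \right)}}\right) Y{\left(I{\left(-1 \right)},0 \right)} = \left(3 \left(-5\right) + \frac{1}{5}\right) 0 = \left(-15 + \frac{1}{5}\right) 0 = \left(- \frac{74}{5}\right) 0 = 0$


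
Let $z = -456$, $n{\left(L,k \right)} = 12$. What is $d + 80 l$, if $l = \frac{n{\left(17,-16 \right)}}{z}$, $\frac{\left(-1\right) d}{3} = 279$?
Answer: $- \frac{15943}{19} \approx -839.11$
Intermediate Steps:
$d = -837$ ($d = \left(-3\right) 279 = -837$)
$l = - \frac{1}{38}$ ($l = \frac{12}{-456} = 12 \left(- \frac{1}{456}\right) = - \frac{1}{38} \approx -0.026316$)
$d + 80 l = -837 + 80 \left(- \frac{1}{38}\right) = -837 - \frac{40}{19} = - \frac{15943}{19}$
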